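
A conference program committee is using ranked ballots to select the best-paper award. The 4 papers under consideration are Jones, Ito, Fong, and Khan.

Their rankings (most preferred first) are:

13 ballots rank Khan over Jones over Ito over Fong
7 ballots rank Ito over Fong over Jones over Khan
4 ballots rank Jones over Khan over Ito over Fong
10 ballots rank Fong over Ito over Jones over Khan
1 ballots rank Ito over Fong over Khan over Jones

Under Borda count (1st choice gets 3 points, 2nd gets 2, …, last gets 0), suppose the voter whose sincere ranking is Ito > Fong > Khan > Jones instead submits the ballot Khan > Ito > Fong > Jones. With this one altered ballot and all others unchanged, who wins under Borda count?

Borda totals with the altered ballot: Jones 55, Ito 60, Fong 45, Khan 50.
The winner is unchanged: still Ito.

Ito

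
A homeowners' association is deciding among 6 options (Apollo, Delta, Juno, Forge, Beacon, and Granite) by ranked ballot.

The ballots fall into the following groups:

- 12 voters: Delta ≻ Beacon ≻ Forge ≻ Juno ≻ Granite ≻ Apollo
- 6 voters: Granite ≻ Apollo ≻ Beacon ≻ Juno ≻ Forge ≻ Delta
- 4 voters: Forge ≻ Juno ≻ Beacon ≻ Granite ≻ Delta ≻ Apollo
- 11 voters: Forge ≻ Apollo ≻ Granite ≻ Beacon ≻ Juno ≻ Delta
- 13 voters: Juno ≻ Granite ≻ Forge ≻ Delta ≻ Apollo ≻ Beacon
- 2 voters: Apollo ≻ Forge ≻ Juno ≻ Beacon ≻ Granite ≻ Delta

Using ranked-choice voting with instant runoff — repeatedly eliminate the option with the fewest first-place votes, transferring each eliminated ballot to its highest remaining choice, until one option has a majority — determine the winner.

Forge

Round 1: Forge 15, Juno 13, Delta 12, Granite 6, Apollo 2, Beacon 0. Beacon has the fewest and is eliminated.
Round 2: Forge 15, Juno 13, Delta 12, Granite 6, Apollo 2. Apollo has the fewest and is eliminated.
Round 3: Forge 17, Juno 13, Delta 12, Granite 6. Granite has the fewest and is eliminated.
Round 4: Juno 19, Forge 17, Delta 12. Delta has the fewest and is eliminated.
Round 5: Forge 29, Juno 19. Forge has a majority.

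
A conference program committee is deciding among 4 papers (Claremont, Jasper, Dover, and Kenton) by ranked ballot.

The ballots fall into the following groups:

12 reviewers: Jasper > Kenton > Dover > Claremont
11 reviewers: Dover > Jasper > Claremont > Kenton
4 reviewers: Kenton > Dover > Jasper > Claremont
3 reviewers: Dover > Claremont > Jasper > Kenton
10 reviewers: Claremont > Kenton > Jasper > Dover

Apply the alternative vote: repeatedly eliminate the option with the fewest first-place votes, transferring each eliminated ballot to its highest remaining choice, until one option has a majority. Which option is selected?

Round 1: Dover 14, Jasper 12, Claremont 10, Kenton 4. Kenton has the fewest and is eliminated.
Round 2: Dover 18, Jasper 12, Claremont 10. Claremont has the fewest and is eliminated.
Round 3: Jasper 22, Dover 18. Jasper has a majority.

Jasper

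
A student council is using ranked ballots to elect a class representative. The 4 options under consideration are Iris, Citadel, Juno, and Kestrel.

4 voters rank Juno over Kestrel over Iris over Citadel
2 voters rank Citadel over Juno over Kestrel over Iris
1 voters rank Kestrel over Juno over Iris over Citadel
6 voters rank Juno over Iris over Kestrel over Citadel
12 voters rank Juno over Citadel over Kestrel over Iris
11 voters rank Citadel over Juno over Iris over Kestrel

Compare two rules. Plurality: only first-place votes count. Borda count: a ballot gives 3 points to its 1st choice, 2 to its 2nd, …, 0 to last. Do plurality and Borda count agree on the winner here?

Plurality first-place counts: Iris 0, Citadel 13, Juno 22, Kestrel 1 → Juno.
Borda totals: Iris 28, Citadel 63, Juno 94, Kestrel 31 → Juno.
The two rules agree on Juno.

Yes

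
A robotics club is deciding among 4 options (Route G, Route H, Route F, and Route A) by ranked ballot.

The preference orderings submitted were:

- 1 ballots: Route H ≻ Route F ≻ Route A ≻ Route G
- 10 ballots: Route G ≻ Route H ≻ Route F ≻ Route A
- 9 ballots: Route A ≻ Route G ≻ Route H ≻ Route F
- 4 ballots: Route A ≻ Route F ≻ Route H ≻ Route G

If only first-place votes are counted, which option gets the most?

First-place vote totals:
  Route G: 10
  Route H: 1
  Route F: 0
  Route A: 13
Route A has the most first-place votes.

Route A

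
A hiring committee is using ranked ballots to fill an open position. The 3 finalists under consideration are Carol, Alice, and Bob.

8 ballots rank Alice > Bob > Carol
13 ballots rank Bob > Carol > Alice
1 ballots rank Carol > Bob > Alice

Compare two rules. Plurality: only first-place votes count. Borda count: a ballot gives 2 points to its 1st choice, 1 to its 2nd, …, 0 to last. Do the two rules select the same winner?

Yes

Plurality first-place counts: Carol 1, Alice 8, Bob 13 → Bob.
Borda totals: Carol 15, Alice 16, Bob 35 → Bob.
The two rules agree on Bob.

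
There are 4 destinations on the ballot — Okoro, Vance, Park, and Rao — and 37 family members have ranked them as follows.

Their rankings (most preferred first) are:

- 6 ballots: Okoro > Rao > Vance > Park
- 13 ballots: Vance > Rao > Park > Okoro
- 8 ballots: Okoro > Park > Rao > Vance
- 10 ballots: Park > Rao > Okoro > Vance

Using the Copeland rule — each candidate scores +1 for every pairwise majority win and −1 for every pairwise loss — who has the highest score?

Rao

Pairwise results:
  Okoro vs Vance: Okoro wins 24–13.
  Okoro vs Park: Park wins 23–14.
  Okoro vs Rao: Rao wins 23–14.
  Vance vs Park: Vance wins 19–18.
  Vance vs Rao: Rao wins 24–13.
  Park vs Rao: Rao wins 19–18.
Copeland scores (wins − losses):
  Okoro: 1 − 2 = -1
  Vance: 1 − 2 = -1
  Park: 1 − 2 = -1
  Rao: 3 − 0 = 3
Rao has the best Copeland score.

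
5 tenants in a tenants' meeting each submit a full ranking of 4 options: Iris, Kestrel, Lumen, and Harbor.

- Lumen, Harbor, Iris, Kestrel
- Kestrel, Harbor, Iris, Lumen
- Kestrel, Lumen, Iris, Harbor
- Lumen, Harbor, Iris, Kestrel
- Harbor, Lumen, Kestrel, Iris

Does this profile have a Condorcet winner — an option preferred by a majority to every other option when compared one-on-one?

Head-to-head results (5 voters total):
Iris vs Kestrel: Kestrel wins 3–2.
Iris vs Lumen: Lumen wins 4–1.
Iris vs Harbor: Harbor wins 4–1.
Kestrel vs Lumen: Lumen wins 3–2.
Kestrel vs Harbor: Harbor wins 3–2.
Lumen vs Harbor: Lumen wins 3–2.
Lumen beats each rival — Iris (4–1), Kestrel (3–2), Harbor (3–2) — so Lumen is the Condorcet winner.

Yes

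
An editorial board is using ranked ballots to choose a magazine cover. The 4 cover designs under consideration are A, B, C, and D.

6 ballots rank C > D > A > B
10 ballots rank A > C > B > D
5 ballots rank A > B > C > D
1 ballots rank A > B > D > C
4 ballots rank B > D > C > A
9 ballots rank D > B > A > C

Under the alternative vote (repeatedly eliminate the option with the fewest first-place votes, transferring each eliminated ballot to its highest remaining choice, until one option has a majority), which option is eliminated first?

Round 1: A 16, D 9, C 6, B 4. B has the fewest and is eliminated.
Round 2: A 16, D 13, C 6. C has the fewest and is eliminated.
Round 3: D 19, A 16. D has a majority.

B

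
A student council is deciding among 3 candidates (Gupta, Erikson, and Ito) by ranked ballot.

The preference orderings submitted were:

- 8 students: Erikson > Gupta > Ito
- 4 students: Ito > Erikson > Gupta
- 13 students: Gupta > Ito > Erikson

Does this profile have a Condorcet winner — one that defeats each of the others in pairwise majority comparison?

Head-to-head results (25 voters total):
Gupta vs Erikson: Gupta wins 13–12.
Gupta vs Ito: Gupta wins 21–4.
Erikson vs Ito: Ito wins 17–8.
Gupta beats each rival — Erikson (13–12), Ito (21–4) — so Gupta is the Condorcet winner.

Yes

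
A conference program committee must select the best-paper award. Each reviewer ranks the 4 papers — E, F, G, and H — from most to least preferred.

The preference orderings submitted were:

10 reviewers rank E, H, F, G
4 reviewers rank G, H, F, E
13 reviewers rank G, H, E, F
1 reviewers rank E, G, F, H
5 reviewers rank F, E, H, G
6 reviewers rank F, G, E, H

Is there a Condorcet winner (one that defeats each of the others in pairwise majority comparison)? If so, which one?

Head-to-head results (39 voters total):
E vs F: E wins 24–15.
E vs G: G wins 23–16.
E vs H: E wins 22–17.
F vs G: F wins 21–18.
F vs H: H wins 27–12.
G vs H: G wins 24–15.
No candidate beats all others: E beats F beats G beats E, a majority cycle.

None — there is no Condorcet winner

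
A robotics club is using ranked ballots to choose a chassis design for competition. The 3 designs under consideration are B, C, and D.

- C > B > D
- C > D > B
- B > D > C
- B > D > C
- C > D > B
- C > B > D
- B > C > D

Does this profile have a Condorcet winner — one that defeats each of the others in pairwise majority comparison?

Yes

Head-to-head results (7 voters total):
B vs C: C wins 4–3.
B vs D: B wins 5–2.
C vs D: C wins 5–2.
C beats each rival — B (4–3), D (5–2) — so C is the Condorcet winner.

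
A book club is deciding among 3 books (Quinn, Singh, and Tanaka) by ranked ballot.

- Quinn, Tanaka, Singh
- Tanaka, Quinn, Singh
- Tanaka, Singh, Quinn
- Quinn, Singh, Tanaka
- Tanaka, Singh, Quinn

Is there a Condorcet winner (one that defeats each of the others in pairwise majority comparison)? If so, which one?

Tanaka

Head-to-head results (5 voters total):
Quinn vs Singh: Quinn wins 3–2.
Quinn vs Tanaka: Tanaka wins 3–2.
Singh vs Tanaka: Tanaka wins 4–1.
Tanaka beats each rival — Quinn (3–2), Singh (4–1) — so Tanaka is the Condorcet winner.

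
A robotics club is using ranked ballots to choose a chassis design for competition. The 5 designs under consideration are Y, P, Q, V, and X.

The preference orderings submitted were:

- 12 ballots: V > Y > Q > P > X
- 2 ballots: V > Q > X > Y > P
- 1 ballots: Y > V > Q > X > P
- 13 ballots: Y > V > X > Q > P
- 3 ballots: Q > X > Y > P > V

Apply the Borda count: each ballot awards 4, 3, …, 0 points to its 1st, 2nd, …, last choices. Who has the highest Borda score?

Borda scores:
  Y: 12·3 + 2·1 + 4 + 13·4 + 3·2 = 100
  P: 12·1 + 2·0 + 0 + 13·0 + 3·1 = 15
  Q: 12·2 + 2·3 + 2 + 13·1 + 3·4 = 57
  V: 12·4 + 2·4 + 3 + 13·3 + 3·0 = 98
  X: 12·0 + 2·2 + 1 + 13·2 + 3·3 = 40
Y has the highest total.

Y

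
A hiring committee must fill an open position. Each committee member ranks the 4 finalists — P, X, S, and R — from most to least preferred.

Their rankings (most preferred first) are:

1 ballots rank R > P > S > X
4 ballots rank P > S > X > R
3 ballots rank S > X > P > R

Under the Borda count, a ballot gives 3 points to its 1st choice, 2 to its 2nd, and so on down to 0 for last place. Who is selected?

S

Borda scores:
  P: 2 + 4·3 + 3·1 = 17
  X: 0 + 4·1 + 3·2 = 10
  S: 1 + 4·2 + 3·3 = 18
  R: 3 + 4·0 + 3·0 = 3
S has the highest total.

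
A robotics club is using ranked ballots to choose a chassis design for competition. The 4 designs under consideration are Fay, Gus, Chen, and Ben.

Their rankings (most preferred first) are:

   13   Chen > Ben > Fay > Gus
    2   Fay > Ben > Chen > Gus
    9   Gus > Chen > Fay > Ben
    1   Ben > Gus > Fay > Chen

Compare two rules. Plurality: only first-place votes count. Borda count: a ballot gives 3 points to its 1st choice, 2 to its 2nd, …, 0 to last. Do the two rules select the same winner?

Plurality first-place counts: Fay 2, Gus 9, Chen 13, Ben 1 → Chen.
Borda totals: Fay 29, Gus 29, Chen 59, Ben 33 → Chen.
The two rules agree on Chen.

Yes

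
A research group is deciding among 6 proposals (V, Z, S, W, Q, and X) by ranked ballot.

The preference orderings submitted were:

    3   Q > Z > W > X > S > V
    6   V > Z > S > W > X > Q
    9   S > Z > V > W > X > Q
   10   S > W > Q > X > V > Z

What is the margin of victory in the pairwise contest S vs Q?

22

Ballots ranking S above Q: 6+9+10 = 25.
Ballots ranking Q above S: 3.
S wins 25–3, a margin of 22.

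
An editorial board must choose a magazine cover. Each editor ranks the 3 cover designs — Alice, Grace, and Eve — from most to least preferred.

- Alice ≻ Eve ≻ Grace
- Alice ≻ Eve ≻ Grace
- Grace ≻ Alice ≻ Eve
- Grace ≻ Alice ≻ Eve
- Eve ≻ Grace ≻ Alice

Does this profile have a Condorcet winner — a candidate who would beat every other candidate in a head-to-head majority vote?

Head-to-head results (5 voters total):
Alice vs Grace: Grace wins 3–2.
Alice vs Eve: Alice wins 4–1.
Grace vs Eve: Eve wins 3–2.
No candidate beats all others: Alice beats Eve beats Grace beats Alice, a majority cycle.

No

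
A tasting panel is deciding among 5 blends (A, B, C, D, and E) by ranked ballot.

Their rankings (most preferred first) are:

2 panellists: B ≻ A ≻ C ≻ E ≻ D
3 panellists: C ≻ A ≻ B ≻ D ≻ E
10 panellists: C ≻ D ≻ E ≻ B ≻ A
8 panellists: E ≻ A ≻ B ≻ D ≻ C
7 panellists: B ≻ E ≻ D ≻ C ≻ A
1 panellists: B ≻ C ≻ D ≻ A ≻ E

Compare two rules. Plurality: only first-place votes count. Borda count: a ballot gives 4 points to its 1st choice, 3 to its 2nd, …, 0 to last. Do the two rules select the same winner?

Plurality first-place counts: A 0, B 10, C 13, D 0, E 8 → C.
Borda totals: A 40, B 72, C 66, D 57, E 75 → E.
The two rules disagree: plurality picks C, Borda picks E.

No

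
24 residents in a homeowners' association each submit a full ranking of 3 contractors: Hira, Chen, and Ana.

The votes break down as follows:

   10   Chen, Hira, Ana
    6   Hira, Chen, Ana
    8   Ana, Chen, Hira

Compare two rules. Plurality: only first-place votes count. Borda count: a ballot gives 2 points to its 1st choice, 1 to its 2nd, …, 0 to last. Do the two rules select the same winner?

Plurality first-place counts: Hira 6, Chen 10, Ana 8 → Chen.
Borda totals: Hira 22, Chen 34, Ana 16 → Chen.
The two rules agree on Chen.

Yes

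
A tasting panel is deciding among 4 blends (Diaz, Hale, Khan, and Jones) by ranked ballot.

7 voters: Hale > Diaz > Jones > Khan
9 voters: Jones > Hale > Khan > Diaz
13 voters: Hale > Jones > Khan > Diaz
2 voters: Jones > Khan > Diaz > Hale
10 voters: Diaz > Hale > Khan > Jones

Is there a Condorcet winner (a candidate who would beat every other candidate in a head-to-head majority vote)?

Head-to-head results (41 voters total):
Diaz vs Hale: Hale wins 29–12.
Diaz vs Khan: Khan wins 24–17.
Diaz vs Jones: Jones wins 24–17.
Hale vs Khan: Hale wins 39–2.
Hale vs Jones: Hale wins 30–11.
Khan vs Jones: Jones wins 31–10.
Hale beats each rival — Diaz (29–12), Khan (39–2), Jones (30–11) — so Hale is the Condorcet winner.

Yes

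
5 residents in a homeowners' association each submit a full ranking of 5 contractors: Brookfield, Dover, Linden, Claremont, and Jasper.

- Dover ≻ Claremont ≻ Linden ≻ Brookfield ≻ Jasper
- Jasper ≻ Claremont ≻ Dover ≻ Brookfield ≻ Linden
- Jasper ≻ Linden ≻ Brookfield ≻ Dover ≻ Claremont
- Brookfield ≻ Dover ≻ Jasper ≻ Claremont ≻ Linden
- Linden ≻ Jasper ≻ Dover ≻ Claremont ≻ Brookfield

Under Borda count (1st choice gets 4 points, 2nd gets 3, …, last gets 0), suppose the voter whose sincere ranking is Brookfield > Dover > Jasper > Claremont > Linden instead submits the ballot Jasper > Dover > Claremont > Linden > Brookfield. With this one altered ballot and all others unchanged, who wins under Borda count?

Borda totals with the altered ballot: Brookfield 4, Dover 12, Linden 10, Claremont 9, Jasper 15.
The winner is unchanged: still Jasper.

Jasper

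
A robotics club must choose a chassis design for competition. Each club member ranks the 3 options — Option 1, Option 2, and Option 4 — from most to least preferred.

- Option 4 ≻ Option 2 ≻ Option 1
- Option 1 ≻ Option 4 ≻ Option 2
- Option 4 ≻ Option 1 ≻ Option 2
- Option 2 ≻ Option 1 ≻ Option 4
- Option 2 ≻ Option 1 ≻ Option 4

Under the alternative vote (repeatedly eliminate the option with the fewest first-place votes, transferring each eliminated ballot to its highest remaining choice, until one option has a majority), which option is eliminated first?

Option 1

Round 1: Option 2 2, Option 4 2, Option 1 1. Option 1 has the fewest and is eliminated.
Round 2: Option 4 3, Option 2 2. Option 4 has a majority.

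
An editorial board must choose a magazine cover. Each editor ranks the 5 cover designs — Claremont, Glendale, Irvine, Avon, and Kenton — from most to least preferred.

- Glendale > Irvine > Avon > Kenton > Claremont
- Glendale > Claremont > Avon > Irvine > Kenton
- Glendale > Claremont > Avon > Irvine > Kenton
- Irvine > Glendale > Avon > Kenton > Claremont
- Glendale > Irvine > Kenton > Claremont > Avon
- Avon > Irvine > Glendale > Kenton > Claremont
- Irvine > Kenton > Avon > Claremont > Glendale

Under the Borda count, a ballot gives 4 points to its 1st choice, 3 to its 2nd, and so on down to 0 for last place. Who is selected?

Glendale

Borda scores:
  Claremont: 0 + 3 + 3 + 0 + 1 + 0 + 1 = 8
  Glendale: 4 + 4 + 4 + 3 + 4 + 2 + 0 = 21
  Irvine: 3 + 1 + 1 + 4 + 3 + 3 + 4 = 19
  Avon: 2 + 2 + 2 + 2 + 0 + 4 + 2 = 14
  Kenton: 1 + 0 + 0 + 1 + 2 + 1 + 3 = 8
Glendale has the highest total.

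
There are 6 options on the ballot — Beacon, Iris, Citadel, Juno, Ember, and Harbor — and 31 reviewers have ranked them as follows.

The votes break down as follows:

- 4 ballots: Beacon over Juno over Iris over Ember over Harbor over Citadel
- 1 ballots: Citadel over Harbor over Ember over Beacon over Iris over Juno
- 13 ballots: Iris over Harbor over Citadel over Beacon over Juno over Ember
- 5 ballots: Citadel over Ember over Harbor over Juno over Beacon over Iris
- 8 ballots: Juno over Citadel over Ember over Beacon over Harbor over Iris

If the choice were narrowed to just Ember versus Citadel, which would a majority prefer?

Ballots ranking Ember above Citadel: 4.
Ballots ranking Citadel above Ember: 1+13+5+8 = 27.
Citadel wins the head-to-head, 27–4.

Citadel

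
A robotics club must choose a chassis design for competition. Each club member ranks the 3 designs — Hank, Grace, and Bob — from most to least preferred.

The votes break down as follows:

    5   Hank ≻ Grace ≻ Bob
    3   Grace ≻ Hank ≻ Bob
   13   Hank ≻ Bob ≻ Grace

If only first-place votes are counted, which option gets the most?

Hank

First-place vote totals:
  Hank: 18
  Grace: 3
  Bob: 0
Hank has the most first-place votes.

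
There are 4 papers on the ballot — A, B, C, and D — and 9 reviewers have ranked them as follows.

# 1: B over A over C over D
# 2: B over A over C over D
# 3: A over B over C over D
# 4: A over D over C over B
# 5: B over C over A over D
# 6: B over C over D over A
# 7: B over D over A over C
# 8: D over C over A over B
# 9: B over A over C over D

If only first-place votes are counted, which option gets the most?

B

First-place vote totals:
  A: 2
  B: 6
  C: 0
  D: 1
B has the most first-place votes.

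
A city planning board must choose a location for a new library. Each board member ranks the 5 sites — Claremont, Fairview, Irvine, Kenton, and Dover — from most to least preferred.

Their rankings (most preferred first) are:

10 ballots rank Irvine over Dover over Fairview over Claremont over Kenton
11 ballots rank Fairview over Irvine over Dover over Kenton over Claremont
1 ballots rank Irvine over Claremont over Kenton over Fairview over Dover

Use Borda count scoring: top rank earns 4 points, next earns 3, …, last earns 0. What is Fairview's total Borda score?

Borda scores:
  Claremont: 10·1 + 11·0 + 3 = 13
  Fairview: 10·2 + 11·4 + 1 = 65
  Irvine: 10·4 + 11·3 + 4 = 77
  Kenton: 10·0 + 11·1 + 2 = 13
  Dover: 10·3 + 11·2 + 0 = 52

65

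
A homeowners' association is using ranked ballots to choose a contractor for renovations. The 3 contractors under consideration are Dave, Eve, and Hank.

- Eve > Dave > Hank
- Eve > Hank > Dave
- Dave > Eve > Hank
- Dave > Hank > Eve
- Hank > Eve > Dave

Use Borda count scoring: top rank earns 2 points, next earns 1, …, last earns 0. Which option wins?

Borda scores:
  Dave: 1 + 0 + 2 + 2 + 0 = 5
  Eve: 2 + 2 + 1 + 0 + 1 = 6
  Hank: 0 + 1 + 0 + 1 + 2 = 4
Eve has the highest total.

Eve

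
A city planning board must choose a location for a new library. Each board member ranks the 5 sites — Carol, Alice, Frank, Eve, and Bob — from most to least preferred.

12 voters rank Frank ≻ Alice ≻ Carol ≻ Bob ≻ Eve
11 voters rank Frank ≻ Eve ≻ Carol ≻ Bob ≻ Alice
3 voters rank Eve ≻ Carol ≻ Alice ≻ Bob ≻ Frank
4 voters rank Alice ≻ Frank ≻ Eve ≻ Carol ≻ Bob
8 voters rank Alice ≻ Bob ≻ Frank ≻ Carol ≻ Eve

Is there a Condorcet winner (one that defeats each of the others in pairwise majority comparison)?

Yes

Head-to-head results (38 voters total):
Carol vs Alice: Alice wins 24–14.
Carol vs Frank: Frank wins 35–3.
Carol vs Eve: Carol wins 20–18.
Carol vs Bob: Carol wins 30–8.
Alice vs Frank: Frank wins 23–15.
Alice vs Eve: Alice wins 24–14.
Alice vs Bob: Alice wins 27–11.
Frank vs Eve: Frank wins 35–3.
Frank vs Bob: Frank wins 27–11.
Eve vs Bob: Bob wins 20–18.
Frank beats each rival — Carol (35–3), Alice (23–15), Eve (35–3), Bob (27–11) — so Frank is the Condorcet winner.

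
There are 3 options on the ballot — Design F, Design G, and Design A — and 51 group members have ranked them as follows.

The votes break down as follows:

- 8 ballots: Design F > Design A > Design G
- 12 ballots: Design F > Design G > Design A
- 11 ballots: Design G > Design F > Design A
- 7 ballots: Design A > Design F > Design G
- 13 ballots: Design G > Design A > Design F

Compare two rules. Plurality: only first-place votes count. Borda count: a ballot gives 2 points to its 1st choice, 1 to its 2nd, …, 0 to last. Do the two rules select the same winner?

Plurality first-place counts: Design F 20, Design G 24, Design A 7 → Design G.
Borda totals: Design F 58, Design G 60, Design A 35 → Design G.
The two rules agree on Design G.

Yes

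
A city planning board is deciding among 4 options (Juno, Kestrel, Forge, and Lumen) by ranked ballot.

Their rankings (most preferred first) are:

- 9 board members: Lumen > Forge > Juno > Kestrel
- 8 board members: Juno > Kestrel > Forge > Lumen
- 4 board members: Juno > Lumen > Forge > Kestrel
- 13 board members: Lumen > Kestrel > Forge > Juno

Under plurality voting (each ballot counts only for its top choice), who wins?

First-place vote totals:
  Juno: 12
  Kestrel: 0
  Forge: 0
  Lumen: 22
Lumen has the most first-place votes.

Lumen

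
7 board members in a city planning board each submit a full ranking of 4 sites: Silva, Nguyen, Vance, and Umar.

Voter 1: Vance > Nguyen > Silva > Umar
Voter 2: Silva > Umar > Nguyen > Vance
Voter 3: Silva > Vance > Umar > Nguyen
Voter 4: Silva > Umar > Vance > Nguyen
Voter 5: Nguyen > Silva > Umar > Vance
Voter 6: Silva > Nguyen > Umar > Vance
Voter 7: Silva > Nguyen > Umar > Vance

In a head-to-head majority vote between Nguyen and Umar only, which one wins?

Ballots ranking Nguyen above Umar: 4.
Ballots ranking Umar above Nguyen: 3.
Nguyen wins the head-to-head, 4–3.

Nguyen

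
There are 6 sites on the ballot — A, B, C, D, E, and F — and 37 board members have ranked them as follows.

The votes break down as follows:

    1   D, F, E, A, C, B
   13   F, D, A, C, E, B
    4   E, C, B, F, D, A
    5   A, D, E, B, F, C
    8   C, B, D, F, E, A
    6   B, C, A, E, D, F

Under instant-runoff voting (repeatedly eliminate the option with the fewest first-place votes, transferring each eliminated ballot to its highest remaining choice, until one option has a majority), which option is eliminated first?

Round 1: F 13, C 8, B 6, A 5, E 4, D 1. D has the fewest and is eliminated.
Round 2: F 14, C 8, B 6, A 5, E 4. E has the fewest and is eliminated.
Round 3: F 14, C 12, B 6, A 5. A has the fewest and is eliminated.
Round 4: F 14, C 12, B 11. B has the fewest and is eliminated.
Round 5: F 19, C 18. F has a majority.

D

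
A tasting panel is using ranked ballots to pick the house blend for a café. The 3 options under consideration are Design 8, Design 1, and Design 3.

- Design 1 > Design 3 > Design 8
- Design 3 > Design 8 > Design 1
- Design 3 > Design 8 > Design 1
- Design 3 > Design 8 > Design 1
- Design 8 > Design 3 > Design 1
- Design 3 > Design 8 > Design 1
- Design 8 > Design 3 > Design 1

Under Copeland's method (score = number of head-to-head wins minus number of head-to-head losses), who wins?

Design 3

Pairwise results:
  Design 8 vs Design 1: Design 8 wins 6–1.
  Design 8 vs Design 3: Design 3 wins 5–2.
  Design 1 vs Design 3: Design 3 wins 6–1.
Copeland scores (wins − losses):
  Design 8: 1 − 1 = 0
  Design 1: 0 − 2 = -2
  Design 3: 2 − 0 = 2
Design 3 has the best Copeland score.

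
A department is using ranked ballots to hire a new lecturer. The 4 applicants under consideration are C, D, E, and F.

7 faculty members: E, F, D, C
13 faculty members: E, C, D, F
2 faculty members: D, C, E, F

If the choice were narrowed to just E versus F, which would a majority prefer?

E

Ballots ranking E above F: 7+13+2 = 22.
Ballots ranking F above E: 0.
E wins the head-to-head, 22–0.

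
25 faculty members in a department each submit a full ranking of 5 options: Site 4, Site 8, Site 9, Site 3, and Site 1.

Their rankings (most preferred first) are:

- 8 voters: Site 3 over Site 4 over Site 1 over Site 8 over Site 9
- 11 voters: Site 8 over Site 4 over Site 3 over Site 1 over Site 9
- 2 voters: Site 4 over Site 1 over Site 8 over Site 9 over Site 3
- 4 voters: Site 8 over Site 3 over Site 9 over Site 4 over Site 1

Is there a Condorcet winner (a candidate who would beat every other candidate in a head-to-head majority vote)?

Head-to-head results (25 voters total):
Site 4 vs Site 8: Site 8 wins 15–10.
Site 4 vs Site 9: Site 4 wins 21–4.
Site 4 vs Site 3: Site 4 wins 13–12.
Site 4 vs Site 1: Site 4 wins 25–0.
Site 8 vs Site 9: Site 8 wins 25–0.
Site 8 vs Site 3: Site 8 wins 17–8.
Site 8 vs Site 1: Site 8 wins 15–10.
Site 9 vs Site 3: Site 3 wins 23–2.
Site 9 vs Site 1: Site 1 wins 21–4.
Site 3 vs Site 1: Site 3 wins 23–2.
Site 8 beats each rival — Site 4 (15–10), Site 9 (25–0), Site 3 (17–8), Site 1 (15–10) — so Site 8 is the Condorcet winner.

Yes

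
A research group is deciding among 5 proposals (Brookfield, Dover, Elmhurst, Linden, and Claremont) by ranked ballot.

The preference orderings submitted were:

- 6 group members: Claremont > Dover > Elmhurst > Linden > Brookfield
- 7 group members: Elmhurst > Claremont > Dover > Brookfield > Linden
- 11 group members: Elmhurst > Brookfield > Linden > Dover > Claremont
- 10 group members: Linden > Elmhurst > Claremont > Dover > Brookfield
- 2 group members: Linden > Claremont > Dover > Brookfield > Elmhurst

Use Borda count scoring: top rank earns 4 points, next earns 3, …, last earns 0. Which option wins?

Elmhurst

Borda scores:
  Brookfield: 6·0 + 7·1 + 11·3 + 10·0 + 2·1 = 42
  Dover: 6·3 + 7·2 + 11·1 + 10·1 + 2·2 = 57
  Elmhurst: 6·2 + 7·4 + 11·4 + 10·3 + 2·0 = 114
  Linden: 6·1 + 7·0 + 11·2 + 10·4 + 2·4 = 76
  Claremont: 6·4 + 7·3 + 11·0 + 10·2 + 2·3 = 71
Elmhurst has the highest total.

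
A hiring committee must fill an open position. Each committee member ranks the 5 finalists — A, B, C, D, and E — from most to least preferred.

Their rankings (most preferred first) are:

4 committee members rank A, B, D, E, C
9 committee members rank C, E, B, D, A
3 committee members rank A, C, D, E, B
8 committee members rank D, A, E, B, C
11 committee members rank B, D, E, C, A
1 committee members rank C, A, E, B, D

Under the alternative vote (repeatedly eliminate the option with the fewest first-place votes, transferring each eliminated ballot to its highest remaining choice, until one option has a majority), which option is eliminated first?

E

Round 1: B 11, C 10, D 8, A 7, E 0. E has the fewest and is eliminated.
Round 2: B 11, C 10, D 8, A 7. A has the fewest and is eliminated.
Round 3: B 15, C 13, D 8. D has the fewest and is eliminated.
Round 4: B 23, C 13. B has a majority.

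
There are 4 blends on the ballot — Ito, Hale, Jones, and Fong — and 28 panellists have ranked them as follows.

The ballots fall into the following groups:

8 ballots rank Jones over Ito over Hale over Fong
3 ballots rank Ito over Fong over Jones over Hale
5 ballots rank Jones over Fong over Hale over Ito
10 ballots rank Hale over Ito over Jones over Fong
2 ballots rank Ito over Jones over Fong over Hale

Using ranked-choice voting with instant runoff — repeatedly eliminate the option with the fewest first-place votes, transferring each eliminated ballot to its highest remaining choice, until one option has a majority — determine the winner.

Jones

Round 1: Jones 13, Hale 10, Ito 5, Fong 0. Fong has the fewest and is eliminated.
Round 2: Jones 13, Hale 10, Ito 5. Ito has the fewest and is eliminated.
Round 3: Jones 18, Hale 10. Jones has a majority.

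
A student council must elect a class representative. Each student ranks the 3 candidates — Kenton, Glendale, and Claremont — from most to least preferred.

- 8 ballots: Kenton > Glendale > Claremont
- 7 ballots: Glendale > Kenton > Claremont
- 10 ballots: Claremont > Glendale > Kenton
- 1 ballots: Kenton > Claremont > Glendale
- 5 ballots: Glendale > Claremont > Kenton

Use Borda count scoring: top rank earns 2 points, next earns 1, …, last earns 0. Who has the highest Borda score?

Borda scores:
  Kenton: 8·2 + 7·1 + 10·0 + 2 + 5·0 = 25
  Glendale: 8·1 + 7·2 + 10·1 + 0 + 5·2 = 42
  Claremont: 8·0 + 7·0 + 10·2 + 1 + 5·1 = 26
Glendale has the highest total.

Glendale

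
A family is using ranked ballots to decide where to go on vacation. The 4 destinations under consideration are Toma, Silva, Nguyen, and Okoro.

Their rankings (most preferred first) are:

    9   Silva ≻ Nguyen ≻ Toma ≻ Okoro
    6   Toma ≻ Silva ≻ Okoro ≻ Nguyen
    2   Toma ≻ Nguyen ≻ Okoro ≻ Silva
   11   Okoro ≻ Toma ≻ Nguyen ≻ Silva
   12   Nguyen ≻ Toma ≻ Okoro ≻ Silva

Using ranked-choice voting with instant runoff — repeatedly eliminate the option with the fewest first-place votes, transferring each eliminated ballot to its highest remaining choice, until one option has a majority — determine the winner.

Round 1: Nguyen 12, Okoro 11, Silva 9, Toma 8. Toma has the fewest and is eliminated.
Round 2: Silva 15, Nguyen 14, Okoro 11. Okoro has the fewest and is eliminated.
Round 3: Nguyen 25, Silva 15. Nguyen has a majority.

Nguyen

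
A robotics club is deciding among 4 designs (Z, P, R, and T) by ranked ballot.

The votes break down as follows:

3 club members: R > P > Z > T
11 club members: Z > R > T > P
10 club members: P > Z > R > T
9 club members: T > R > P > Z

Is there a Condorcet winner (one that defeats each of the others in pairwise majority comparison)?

Head-to-head results (33 voters total):
Z vs P: P wins 22–11.
Z vs R: Z wins 21–12.
Z vs T: Z wins 24–9.
P vs R: R wins 23–10.
P vs T: T wins 20–13.
R vs T: R wins 24–9.
No candidate beats all others: Z beats R beats P beats Z, a majority cycle.

No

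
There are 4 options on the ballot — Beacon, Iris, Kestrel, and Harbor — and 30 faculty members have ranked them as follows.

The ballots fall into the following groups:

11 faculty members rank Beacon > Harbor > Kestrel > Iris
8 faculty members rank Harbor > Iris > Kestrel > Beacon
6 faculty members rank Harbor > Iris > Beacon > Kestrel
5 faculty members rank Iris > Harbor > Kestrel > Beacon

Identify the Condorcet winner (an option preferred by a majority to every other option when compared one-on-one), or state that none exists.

Head-to-head results (30 voters total):
Beacon vs Iris: Iris wins 19–11.
Beacon vs Kestrel: Beacon wins 17–13.
Beacon vs Harbor: Harbor wins 19–11.
Iris vs Kestrel: Iris wins 19–11.
Iris vs Harbor: Harbor wins 25–5.
Kestrel vs Harbor: Harbor wins 30–0.
Harbor beats each rival — Beacon (19–11), Iris (25–5), Kestrel (30–0) — so Harbor is the Condorcet winner.

Harbor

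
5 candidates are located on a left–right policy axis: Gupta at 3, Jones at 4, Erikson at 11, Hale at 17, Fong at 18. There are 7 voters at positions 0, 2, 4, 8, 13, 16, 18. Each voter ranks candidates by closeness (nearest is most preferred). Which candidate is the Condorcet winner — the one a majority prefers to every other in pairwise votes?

Erikson

With single-peaked preferences on a line, the Condorcet winner is the candidate closest to the median voter.
The median voter (position 8) is closest to Erikson at 11.
Check: Erikson vs Fong — voters closer to Erikson: 5 of 7.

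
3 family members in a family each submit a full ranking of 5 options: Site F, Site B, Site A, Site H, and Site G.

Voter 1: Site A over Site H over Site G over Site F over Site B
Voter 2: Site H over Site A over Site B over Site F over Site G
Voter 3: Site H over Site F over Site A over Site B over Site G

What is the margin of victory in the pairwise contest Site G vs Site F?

Ballots ranking Site G above Site F: 1.
Ballots ranking Site F above Site G: 2.
Site F wins 2–1, a margin of 1.

1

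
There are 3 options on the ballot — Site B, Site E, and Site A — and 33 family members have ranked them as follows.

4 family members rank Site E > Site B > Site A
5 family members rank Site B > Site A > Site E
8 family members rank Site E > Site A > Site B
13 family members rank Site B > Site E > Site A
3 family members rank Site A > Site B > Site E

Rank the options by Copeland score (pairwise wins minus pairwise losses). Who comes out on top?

Site B

Pairwise results:
  Site B vs Site E: Site B wins 21–12.
  Site B vs Site A: Site B wins 22–11.
  Site E vs Site A: Site E wins 25–8.
Copeland scores (wins − losses):
  Site B: 2 − 0 = 2
  Site E: 1 − 1 = 0
  Site A: 0 − 2 = -2
Site B has the best Copeland score.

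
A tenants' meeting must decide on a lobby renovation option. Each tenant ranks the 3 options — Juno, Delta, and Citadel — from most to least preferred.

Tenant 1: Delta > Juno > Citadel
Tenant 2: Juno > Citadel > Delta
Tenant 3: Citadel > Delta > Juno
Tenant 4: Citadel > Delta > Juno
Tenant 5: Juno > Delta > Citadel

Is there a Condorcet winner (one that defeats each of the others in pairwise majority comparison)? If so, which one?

Head-to-head results (5 voters total):
Juno vs Delta: Delta wins 3–2.
Juno vs Citadel: Juno wins 3–2.
Delta vs Citadel: Citadel wins 3–2.
No candidate beats all others: Juno beats Citadel beats Delta beats Juno, a majority cycle.

None — there is no Condorcet winner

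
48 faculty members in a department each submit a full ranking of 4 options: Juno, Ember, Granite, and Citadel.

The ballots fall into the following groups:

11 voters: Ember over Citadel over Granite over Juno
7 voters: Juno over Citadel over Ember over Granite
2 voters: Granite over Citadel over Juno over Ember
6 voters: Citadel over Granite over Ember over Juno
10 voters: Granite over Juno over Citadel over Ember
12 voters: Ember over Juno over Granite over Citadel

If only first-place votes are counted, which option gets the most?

Ember

First-place vote totals:
  Juno: 7
  Ember: 23
  Granite: 12
  Citadel: 6
Ember has the most first-place votes.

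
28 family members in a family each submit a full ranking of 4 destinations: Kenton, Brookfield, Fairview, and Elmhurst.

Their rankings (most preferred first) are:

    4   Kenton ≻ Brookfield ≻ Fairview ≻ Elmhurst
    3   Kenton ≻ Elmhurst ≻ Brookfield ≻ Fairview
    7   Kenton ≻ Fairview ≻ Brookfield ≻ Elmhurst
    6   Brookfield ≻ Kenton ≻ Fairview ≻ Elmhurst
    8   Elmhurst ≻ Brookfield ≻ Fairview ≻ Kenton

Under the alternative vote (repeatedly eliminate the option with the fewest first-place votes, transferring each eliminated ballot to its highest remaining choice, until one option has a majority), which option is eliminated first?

Fairview

Round 1: Kenton 14, Elmhurst 8, Brookfield 6, Fairview 0. Fairview has the fewest and is eliminated.
Round 2: Kenton 14, Elmhurst 8, Brookfield 6. Brookfield has the fewest and is eliminated.
Round 3: Kenton 20, Elmhurst 8. Kenton has a majority.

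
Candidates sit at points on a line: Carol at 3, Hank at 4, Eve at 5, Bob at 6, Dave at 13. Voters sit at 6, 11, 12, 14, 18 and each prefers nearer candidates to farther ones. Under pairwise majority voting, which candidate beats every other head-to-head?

Dave

With single-peaked preferences on a line, the Condorcet winner is the candidate closest to the median voter.
The median voter (position 12) is closest to Dave at 13.
Check: Dave vs Carol — voters closer to Dave: 4 of 5.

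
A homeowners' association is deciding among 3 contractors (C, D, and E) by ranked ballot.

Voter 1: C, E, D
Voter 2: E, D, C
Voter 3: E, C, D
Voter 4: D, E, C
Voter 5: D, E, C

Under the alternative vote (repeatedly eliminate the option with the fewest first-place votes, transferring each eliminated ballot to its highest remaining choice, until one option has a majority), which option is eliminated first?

C

Round 1: D 2, E 2, C 1. C has the fewest and is eliminated.
Round 2: E 3, D 2. E has a majority.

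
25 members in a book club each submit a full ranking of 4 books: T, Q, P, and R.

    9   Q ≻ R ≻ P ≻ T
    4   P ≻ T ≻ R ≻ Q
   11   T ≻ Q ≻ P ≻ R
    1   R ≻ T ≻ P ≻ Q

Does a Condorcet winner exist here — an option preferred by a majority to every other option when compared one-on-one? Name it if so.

Head-to-head results (25 voters total):
T vs Q: T wins 16–9.
T vs P: P wins 13–12.
T vs R: T wins 15–10.
Q vs P: Q wins 20–5.
Q vs R: Q wins 20–5.
P vs R: P wins 15–10.
No candidate beats all others: T beats Q beats P beats T, a majority cycle.

There is no Condorcet winner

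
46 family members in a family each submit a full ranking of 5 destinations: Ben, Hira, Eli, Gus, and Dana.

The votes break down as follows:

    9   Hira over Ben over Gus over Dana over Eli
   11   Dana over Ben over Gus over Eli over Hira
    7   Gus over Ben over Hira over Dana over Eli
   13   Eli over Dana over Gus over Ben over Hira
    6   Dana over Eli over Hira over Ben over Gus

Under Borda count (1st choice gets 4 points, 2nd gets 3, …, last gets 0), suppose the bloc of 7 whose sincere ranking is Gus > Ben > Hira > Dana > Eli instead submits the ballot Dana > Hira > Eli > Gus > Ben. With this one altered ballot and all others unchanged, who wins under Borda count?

Borda totals with the altered ballot: Ben 79, Hira 69, Eli 95, Gus 73, Dana 144.
The winner is unchanged: still Dana.

Dana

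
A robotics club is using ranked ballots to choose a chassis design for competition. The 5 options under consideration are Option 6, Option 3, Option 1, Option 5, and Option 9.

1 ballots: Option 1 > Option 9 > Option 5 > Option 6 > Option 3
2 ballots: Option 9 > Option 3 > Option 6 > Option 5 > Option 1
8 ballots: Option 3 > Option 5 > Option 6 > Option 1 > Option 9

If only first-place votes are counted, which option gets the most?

Option 3

First-place vote totals:
  Option 6: 0
  Option 3: 8
  Option 1: 1
  Option 5: 0
  Option 9: 2
Option 3 has the most first-place votes.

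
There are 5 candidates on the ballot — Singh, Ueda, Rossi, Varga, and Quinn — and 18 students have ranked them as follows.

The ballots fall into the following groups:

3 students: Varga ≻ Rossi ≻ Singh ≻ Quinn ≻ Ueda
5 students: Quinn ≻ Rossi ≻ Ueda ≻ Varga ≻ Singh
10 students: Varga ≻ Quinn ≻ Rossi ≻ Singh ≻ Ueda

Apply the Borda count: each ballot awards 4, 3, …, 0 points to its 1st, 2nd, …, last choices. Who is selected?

Borda scores:
  Singh: 3·2 + 5·0 + 10·1 = 16
  Ueda: 3·0 + 5·2 + 10·0 = 10
  Rossi: 3·3 + 5·3 + 10·2 = 44
  Varga: 3·4 + 5·1 + 10·4 = 57
  Quinn: 3·1 + 5·4 + 10·3 = 53
Varga has the highest total.

Varga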